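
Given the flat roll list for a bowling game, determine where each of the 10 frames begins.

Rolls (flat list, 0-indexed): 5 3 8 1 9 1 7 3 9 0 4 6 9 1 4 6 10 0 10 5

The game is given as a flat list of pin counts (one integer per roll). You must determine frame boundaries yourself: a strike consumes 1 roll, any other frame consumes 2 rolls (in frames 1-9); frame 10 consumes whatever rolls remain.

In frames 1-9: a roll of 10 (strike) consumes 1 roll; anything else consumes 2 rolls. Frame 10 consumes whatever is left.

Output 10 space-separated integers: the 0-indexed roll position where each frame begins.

Frame 1 starts at roll index 0: rolls=5,3 (sum=8), consumes 2 rolls
Frame 2 starts at roll index 2: rolls=8,1 (sum=9), consumes 2 rolls
Frame 3 starts at roll index 4: rolls=9,1 (sum=10), consumes 2 rolls
Frame 4 starts at roll index 6: rolls=7,3 (sum=10), consumes 2 rolls
Frame 5 starts at roll index 8: rolls=9,0 (sum=9), consumes 2 rolls
Frame 6 starts at roll index 10: rolls=4,6 (sum=10), consumes 2 rolls
Frame 7 starts at roll index 12: rolls=9,1 (sum=10), consumes 2 rolls
Frame 8 starts at roll index 14: rolls=4,6 (sum=10), consumes 2 rolls
Frame 9 starts at roll index 16: roll=10 (strike), consumes 1 roll
Frame 10 starts at roll index 17: 3 remaining rolls

Answer: 0 2 4 6 8 10 12 14 16 17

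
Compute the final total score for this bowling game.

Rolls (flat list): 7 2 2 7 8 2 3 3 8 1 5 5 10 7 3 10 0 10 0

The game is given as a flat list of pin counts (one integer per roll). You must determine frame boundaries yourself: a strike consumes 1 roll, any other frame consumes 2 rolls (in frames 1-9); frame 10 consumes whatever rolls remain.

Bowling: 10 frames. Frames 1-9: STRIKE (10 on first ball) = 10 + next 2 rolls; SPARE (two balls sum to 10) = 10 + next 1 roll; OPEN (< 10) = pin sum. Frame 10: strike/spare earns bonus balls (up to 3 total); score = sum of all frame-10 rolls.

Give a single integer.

Answer: 136

Derivation:
Frame 1: OPEN (7+2=9). Cumulative: 9
Frame 2: OPEN (2+7=9). Cumulative: 18
Frame 3: SPARE (8+2=10). 10 + next roll (3) = 13. Cumulative: 31
Frame 4: OPEN (3+3=6). Cumulative: 37
Frame 5: OPEN (8+1=9). Cumulative: 46
Frame 6: SPARE (5+5=10). 10 + next roll (10) = 20. Cumulative: 66
Frame 7: STRIKE. 10 + next two rolls (7+3) = 20. Cumulative: 86
Frame 8: SPARE (7+3=10). 10 + next roll (10) = 20. Cumulative: 106
Frame 9: STRIKE. 10 + next two rolls (0+10) = 20. Cumulative: 126
Frame 10: SPARE. Sum of all frame-10 rolls (0+10+0) = 10. Cumulative: 136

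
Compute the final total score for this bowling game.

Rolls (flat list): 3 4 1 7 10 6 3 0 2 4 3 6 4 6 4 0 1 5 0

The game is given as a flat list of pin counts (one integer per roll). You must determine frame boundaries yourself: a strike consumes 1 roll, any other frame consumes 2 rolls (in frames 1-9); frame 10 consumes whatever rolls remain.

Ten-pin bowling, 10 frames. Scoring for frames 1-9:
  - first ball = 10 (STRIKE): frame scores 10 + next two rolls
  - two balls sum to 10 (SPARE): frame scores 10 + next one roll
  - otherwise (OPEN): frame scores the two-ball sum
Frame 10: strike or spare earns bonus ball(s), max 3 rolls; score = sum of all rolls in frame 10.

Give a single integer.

Frame 1: OPEN (3+4=7). Cumulative: 7
Frame 2: OPEN (1+7=8). Cumulative: 15
Frame 3: STRIKE. 10 + next two rolls (6+3) = 19. Cumulative: 34
Frame 4: OPEN (6+3=9). Cumulative: 43
Frame 5: OPEN (0+2=2). Cumulative: 45
Frame 6: OPEN (4+3=7). Cumulative: 52
Frame 7: SPARE (6+4=10). 10 + next roll (6) = 16. Cumulative: 68
Frame 8: SPARE (6+4=10). 10 + next roll (0) = 10. Cumulative: 78
Frame 9: OPEN (0+1=1). Cumulative: 79
Frame 10: OPEN. Sum of all frame-10 rolls (5+0) = 5. Cumulative: 84

Answer: 84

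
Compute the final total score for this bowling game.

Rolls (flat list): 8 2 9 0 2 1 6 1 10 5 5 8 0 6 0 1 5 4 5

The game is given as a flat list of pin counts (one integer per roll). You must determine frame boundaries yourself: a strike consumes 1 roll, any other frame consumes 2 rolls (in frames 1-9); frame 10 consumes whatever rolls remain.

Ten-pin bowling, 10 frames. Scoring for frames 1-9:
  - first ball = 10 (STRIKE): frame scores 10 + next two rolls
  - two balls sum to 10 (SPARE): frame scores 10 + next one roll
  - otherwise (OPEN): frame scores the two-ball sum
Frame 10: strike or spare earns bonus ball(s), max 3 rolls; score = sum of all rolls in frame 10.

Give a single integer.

Answer: 105

Derivation:
Frame 1: SPARE (8+2=10). 10 + next roll (9) = 19. Cumulative: 19
Frame 2: OPEN (9+0=9). Cumulative: 28
Frame 3: OPEN (2+1=3). Cumulative: 31
Frame 4: OPEN (6+1=7). Cumulative: 38
Frame 5: STRIKE. 10 + next two rolls (5+5) = 20. Cumulative: 58
Frame 6: SPARE (5+5=10). 10 + next roll (8) = 18. Cumulative: 76
Frame 7: OPEN (8+0=8). Cumulative: 84
Frame 8: OPEN (6+0=6). Cumulative: 90
Frame 9: OPEN (1+5=6). Cumulative: 96
Frame 10: OPEN. Sum of all frame-10 rolls (4+5) = 9. Cumulative: 105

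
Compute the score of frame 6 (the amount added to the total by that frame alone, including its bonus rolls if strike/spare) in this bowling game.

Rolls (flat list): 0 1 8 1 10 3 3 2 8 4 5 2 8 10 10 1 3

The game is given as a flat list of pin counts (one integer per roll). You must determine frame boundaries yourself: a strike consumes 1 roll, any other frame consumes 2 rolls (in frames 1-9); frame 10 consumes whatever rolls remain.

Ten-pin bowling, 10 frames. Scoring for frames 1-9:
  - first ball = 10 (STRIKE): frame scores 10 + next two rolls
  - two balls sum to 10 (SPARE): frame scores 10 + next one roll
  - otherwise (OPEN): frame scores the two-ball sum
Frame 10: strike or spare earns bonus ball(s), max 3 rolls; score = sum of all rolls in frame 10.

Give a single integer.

Frame 1: OPEN (0+1=1). Cumulative: 1
Frame 2: OPEN (8+1=9). Cumulative: 10
Frame 3: STRIKE. 10 + next two rolls (3+3) = 16. Cumulative: 26
Frame 4: OPEN (3+3=6). Cumulative: 32
Frame 5: SPARE (2+8=10). 10 + next roll (4) = 14. Cumulative: 46
Frame 6: OPEN (4+5=9). Cumulative: 55
Frame 7: SPARE (2+8=10). 10 + next roll (10) = 20. Cumulative: 75
Frame 8: STRIKE. 10 + next two rolls (10+1) = 21. Cumulative: 96

Answer: 9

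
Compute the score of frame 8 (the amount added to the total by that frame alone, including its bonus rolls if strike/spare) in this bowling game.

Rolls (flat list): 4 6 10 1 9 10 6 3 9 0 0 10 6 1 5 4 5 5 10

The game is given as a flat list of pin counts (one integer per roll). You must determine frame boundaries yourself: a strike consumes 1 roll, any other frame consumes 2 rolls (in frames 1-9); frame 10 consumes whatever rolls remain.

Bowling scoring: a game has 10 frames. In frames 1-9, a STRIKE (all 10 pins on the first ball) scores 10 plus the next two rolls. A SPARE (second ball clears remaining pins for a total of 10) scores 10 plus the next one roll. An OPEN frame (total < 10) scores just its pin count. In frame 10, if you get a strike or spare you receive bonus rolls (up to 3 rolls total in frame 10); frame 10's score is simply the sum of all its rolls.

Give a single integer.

Answer: 7

Derivation:
Frame 1: SPARE (4+6=10). 10 + next roll (10) = 20. Cumulative: 20
Frame 2: STRIKE. 10 + next two rolls (1+9) = 20. Cumulative: 40
Frame 3: SPARE (1+9=10). 10 + next roll (10) = 20. Cumulative: 60
Frame 4: STRIKE. 10 + next two rolls (6+3) = 19. Cumulative: 79
Frame 5: OPEN (6+3=9). Cumulative: 88
Frame 6: OPEN (9+0=9). Cumulative: 97
Frame 7: SPARE (0+10=10). 10 + next roll (6) = 16. Cumulative: 113
Frame 8: OPEN (6+1=7). Cumulative: 120
Frame 9: OPEN (5+4=9). Cumulative: 129
Frame 10: SPARE. Sum of all frame-10 rolls (5+5+10) = 20. Cumulative: 149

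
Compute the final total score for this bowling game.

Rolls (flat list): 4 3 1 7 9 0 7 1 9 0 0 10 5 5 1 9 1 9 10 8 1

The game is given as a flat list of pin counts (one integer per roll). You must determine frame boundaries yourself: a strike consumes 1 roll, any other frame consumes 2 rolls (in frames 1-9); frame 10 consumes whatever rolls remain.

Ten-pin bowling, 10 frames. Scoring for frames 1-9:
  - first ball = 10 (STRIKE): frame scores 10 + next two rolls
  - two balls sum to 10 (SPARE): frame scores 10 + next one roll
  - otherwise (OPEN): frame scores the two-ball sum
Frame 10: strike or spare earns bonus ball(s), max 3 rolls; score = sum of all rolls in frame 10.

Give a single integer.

Frame 1: OPEN (4+3=7). Cumulative: 7
Frame 2: OPEN (1+7=8). Cumulative: 15
Frame 3: OPEN (9+0=9). Cumulative: 24
Frame 4: OPEN (7+1=8). Cumulative: 32
Frame 5: OPEN (9+0=9). Cumulative: 41
Frame 6: SPARE (0+10=10). 10 + next roll (5) = 15. Cumulative: 56
Frame 7: SPARE (5+5=10). 10 + next roll (1) = 11. Cumulative: 67
Frame 8: SPARE (1+9=10). 10 + next roll (1) = 11. Cumulative: 78
Frame 9: SPARE (1+9=10). 10 + next roll (10) = 20. Cumulative: 98
Frame 10: STRIKE. Sum of all frame-10 rolls (10+8+1) = 19. Cumulative: 117

Answer: 117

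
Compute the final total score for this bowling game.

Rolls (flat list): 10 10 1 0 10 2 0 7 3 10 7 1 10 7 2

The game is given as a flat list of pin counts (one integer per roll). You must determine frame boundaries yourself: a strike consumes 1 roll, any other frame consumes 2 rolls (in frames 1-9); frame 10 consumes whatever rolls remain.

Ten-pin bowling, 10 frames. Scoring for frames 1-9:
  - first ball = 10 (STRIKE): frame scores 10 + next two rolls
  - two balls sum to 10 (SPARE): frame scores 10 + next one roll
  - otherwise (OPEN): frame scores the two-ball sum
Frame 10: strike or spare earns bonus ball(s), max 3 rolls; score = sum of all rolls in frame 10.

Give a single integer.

Frame 1: STRIKE. 10 + next two rolls (10+1) = 21. Cumulative: 21
Frame 2: STRIKE. 10 + next two rolls (1+0) = 11. Cumulative: 32
Frame 3: OPEN (1+0=1). Cumulative: 33
Frame 4: STRIKE. 10 + next two rolls (2+0) = 12. Cumulative: 45
Frame 5: OPEN (2+0=2). Cumulative: 47
Frame 6: SPARE (7+3=10). 10 + next roll (10) = 20. Cumulative: 67
Frame 7: STRIKE. 10 + next two rolls (7+1) = 18. Cumulative: 85
Frame 8: OPEN (7+1=8). Cumulative: 93
Frame 9: STRIKE. 10 + next two rolls (7+2) = 19. Cumulative: 112
Frame 10: OPEN. Sum of all frame-10 rolls (7+2) = 9. Cumulative: 121

Answer: 121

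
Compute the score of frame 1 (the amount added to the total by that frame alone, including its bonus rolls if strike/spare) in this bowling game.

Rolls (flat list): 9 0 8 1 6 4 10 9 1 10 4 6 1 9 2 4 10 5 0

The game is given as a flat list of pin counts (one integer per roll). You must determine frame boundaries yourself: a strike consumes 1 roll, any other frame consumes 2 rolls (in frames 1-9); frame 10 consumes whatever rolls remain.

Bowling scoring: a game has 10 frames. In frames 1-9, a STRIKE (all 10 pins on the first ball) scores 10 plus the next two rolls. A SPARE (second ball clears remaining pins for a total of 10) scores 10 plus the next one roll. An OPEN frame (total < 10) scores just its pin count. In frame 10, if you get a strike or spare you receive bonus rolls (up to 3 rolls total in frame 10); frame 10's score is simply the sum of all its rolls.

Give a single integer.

Frame 1: OPEN (9+0=9). Cumulative: 9
Frame 2: OPEN (8+1=9). Cumulative: 18
Frame 3: SPARE (6+4=10). 10 + next roll (10) = 20. Cumulative: 38

Answer: 9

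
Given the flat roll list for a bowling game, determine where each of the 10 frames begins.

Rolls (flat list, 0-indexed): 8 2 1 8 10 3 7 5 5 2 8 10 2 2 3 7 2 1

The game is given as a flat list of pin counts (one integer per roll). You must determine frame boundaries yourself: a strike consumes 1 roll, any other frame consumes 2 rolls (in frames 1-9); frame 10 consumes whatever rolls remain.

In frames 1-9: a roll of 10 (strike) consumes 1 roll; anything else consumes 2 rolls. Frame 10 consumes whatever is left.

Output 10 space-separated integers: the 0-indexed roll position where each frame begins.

Frame 1 starts at roll index 0: rolls=8,2 (sum=10), consumes 2 rolls
Frame 2 starts at roll index 2: rolls=1,8 (sum=9), consumes 2 rolls
Frame 3 starts at roll index 4: roll=10 (strike), consumes 1 roll
Frame 4 starts at roll index 5: rolls=3,7 (sum=10), consumes 2 rolls
Frame 5 starts at roll index 7: rolls=5,5 (sum=10), consumes 2 rolls
Frame 6 starts at roll index 9: rolls=2,8 (sum=10), consumes 2 rolls
Frame 7 starts at roll index 11: roll=10 (strike), consumes 1 roll
Frame 8 starts at roll index 12: rolls=2,2 (sum=4), consumes 2 rolls
Frame 9 starts at roll index 14: rolls=3,7 (sum=10), consumes 2 rolls
Frame 10 starts at roll index 16: 2 remaining rolls

Answer: 0 2 4 5 7 9 11 12 14 16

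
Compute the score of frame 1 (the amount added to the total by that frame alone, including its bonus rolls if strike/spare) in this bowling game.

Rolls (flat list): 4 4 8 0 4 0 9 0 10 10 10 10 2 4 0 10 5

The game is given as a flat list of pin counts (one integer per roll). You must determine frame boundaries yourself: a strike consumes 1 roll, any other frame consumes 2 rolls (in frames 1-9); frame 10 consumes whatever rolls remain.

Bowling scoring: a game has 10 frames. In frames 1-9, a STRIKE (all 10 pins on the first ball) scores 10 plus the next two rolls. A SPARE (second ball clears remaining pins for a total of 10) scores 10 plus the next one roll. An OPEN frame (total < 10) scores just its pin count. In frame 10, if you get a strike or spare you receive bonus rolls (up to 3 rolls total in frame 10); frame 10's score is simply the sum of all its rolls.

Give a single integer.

Answer: 8

Derivation:
Frame 1: OPEN (4+4=8). Cumulative: 8
Frame 2: OPEN (8+0=8). Cumulative: 16
Frame 3: OPEN (4+0=4). Cumulative: 20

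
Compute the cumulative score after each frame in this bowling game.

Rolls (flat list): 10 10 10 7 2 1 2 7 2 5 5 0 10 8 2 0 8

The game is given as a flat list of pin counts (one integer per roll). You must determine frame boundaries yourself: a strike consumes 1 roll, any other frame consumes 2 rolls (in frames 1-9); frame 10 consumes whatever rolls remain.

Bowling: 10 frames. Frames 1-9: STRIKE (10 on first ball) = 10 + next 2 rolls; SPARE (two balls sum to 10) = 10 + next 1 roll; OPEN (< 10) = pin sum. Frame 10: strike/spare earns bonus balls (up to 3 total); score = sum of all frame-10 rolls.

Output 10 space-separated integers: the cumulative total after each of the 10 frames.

Frame 1: STRIKE. 10 + next two rolls (10+10) = 30. Cumulative: 30
Frame 2: STRIKE. 10 + next two rolls (10+7) = 27. Cumulative: 57
Frame 3: STRIKE. 10 + next two rolls (7+2) = 19. Cumulative: 76
Frame 4: OPEN (7+2=9). Cumulative: 85
Frame 5: OPEN (1+2=3). Cumulative: 88
Frame 6: OPEN (7+2=9). Cumulative: 97
Frame 7: SPARE (5+5=10). 10 + next roll (0) = 10. Cumulative: 107
Frame 8: SPARE (0+10=10). 10 + next roll (8) = 18. Cumulative: 125
Frame 9: SPARE (8+2=10). 10 + next roll (0) = 10. Cumulative: 135
Frame 10: OPEN. Sum of all frame-10 rolls (0+8) = 8. Cumulative: 143

Answer: 30 57 76 85 88 97 107 125 135 143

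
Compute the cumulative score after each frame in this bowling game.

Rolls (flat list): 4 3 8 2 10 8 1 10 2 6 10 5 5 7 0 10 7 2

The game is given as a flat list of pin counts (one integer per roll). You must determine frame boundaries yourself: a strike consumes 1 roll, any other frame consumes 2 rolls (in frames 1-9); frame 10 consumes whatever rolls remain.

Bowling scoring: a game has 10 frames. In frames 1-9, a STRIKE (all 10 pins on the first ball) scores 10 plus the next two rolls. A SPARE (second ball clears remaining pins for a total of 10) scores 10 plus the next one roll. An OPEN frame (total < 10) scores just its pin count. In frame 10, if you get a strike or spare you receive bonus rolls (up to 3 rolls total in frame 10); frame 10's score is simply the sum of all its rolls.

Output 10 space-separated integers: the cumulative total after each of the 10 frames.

Answer: 7 27 46 55 73 81 101 118 125 144

Derivation:
Frame 1: OPEN (4+3=7). Cumulative: 7
Frame 2: SPARE (8+2=10). 10 + next roll (10) = 20. Cumulative: 27
Frame 3: STRIKE. 10 + next two rolls (8+1) = 19. Cumulative: 46
Frame 4: OPEN (8+1=9). Cumulative: 55
Frame 5: STRIKE. 10 + next two rolls (2+6) = 18. Cumulative: 73
Frame 6: OPEN (2+6=8). Cumulative: 81
Frame 7: STRIKE. 10 + next two rolls (5+5) = 20. Cumulative: 101
Frame 8: SPARE (5+5=10). 10 + next roll (7) = 17. Cumulative: 118
Frame 9: OPEN (7+0=7). Cumulative: 125
Frame 10: STRIKE. Sum of all frame-10 rolls (10+7+2) = 19. Cumulative: 144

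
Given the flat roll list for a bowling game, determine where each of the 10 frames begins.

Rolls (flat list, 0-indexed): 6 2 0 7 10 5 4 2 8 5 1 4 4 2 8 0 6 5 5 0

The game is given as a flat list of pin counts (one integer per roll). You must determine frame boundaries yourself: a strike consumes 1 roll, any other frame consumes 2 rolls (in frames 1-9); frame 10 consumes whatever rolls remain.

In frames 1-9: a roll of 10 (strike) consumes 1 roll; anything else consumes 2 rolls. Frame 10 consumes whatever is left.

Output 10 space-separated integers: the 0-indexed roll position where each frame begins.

Answer: 0 2 4 5 7 9 11 13 15 17

Derivation:
Frame 1 starts at roll index 0: rolls=6,2 (sum=8), consumes 2 rolls
Frame 2 starts at roll index 2: rolls=0,7 (sum=7), consumes 2 rolls
Frame 3 starts at roll index 4: roll=10 (strike), consumes 1 roll
Frame 4 starts at roll index 5: rolls=5,4 (sum=9), consumes 2 rolls
Frame 5 starts at roll index 7: rolls=2,8 (sum=10), consumes 2 rolls
Frame 6 starts at roll index 9: rolls=5,1 (sum=6), consumes 2 rolls
Frame 7 starts at roll index 11: rolls=4,4 (sum=8), consumes 2 rolls
Frame 8 starts at roll index 13: rolls=2,8 (sum=10), consumes 2 rolls
Frame 9 starts at roll index 15: rolls=0,6 (sum=6), consumes 2 rolls
Frame 10 starts at roll index 17: 3 remaining rolls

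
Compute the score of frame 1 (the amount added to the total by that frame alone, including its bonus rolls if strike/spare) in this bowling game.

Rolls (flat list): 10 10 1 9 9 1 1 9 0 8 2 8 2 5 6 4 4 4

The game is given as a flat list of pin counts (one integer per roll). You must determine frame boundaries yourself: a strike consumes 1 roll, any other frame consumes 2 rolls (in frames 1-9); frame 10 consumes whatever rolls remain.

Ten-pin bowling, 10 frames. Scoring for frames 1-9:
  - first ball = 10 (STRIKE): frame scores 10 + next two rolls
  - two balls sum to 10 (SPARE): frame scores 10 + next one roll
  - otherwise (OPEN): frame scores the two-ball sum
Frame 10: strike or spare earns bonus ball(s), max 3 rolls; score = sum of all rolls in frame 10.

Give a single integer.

Answer: 21

Derivation:
Frame 1: STRIKE. 10 + next two rolls (10+1) = 21. Cumulative: 21
Frame 2: STRIKE. 10 + next two rolls (1+9) = 20. Cumulative: 41
Frame 3: SPARE (1+9=10). 10 + next roll (9) = 19. Cumulative: 60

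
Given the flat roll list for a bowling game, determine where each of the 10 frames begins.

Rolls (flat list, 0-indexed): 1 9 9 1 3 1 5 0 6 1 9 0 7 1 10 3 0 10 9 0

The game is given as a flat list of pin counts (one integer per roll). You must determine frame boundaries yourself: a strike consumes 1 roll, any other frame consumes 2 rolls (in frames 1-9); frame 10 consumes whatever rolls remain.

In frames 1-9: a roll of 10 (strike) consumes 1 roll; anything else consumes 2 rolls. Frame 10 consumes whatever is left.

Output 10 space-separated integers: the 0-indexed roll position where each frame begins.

Answer: 0 2 4 6 8 10 12 14 15 17

Derivation:
Frame 1 starts at roll index 0: rolls=1,9 (sum=10), consumes 2 rolls
Frame 2 starts at roll index 2: rolls=9,1 (sum=10), consumes 2 rolls
Frame 3 starts at roll index 4: rolls=3,1 (sum=4), consumes 2 rolls
Frame 4 starts at roll index 6: rolls=5,0 (sum=5), consumes 2 rolls
Frame 5 starts at roll index 8: rolls=6,1 (sum=7), consumes 2 rolls
Frame 6 starts at roll index 10: rolls=9,0 (sum=9), consumes 2 rolls
Frame 7 starts at roll index 12: rolls=7,1 (sum=8), consumes 2 rolls
Frame 8 starts at roll index 14: roll=10 (strike), consumes 1 roll
Frame 9 starts at roll index 15: rolls=3,0 (sum=3), consumes 2 rolls
Frame 10 starts at roll index 17: 3 remaining rolls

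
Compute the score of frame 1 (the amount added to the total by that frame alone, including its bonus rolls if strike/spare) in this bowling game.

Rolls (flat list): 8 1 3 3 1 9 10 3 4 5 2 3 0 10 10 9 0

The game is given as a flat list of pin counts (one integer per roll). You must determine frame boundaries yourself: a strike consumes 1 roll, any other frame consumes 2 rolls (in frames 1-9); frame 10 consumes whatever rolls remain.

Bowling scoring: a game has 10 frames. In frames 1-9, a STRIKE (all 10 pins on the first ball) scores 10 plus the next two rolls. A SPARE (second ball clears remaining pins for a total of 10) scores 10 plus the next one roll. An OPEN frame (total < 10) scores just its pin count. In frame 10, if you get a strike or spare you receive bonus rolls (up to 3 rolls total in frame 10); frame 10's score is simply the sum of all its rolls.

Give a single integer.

Frame 1: OPEN (8+1=9). Cumulative: 9
Frame 2: OPEN (3+3=6). Cumulative: 15
Frame 3: SPARE (1+9=10). 10 + next roll (10) = 20. Cumulative: 35

Answer: 9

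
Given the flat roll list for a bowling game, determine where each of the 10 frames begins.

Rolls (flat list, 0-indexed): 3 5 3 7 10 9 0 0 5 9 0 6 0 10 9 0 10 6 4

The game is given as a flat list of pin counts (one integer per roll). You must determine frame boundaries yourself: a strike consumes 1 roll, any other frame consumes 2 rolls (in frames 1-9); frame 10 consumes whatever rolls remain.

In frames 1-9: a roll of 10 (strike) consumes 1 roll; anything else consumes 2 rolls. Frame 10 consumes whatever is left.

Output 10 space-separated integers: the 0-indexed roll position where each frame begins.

Answer: 0 2 4 5 7 9 11 13 14 16

Derivation:
Frame 1 starts at roll index 0: rolls=3,5 (sum=8), consumes 2 rolls
Frame 2 starts at roll index 2: rolls=3,7 (sum=10), consumes 2 rolls
Frame 3 starts at roll index 4: roll=10 (strike), consumes 1 roll
Frame 4 starts at roll index 5: rolls=9,0 (sum=9), consumes 2 rolls
Frame 5 starts at roll index 7: rolls=0,5 (sum=5), consumes 2 rolls
Frame 6 starts at roll index 9: rolls=9,0 (sum=9), consumes 2 rolls
Frame 7 starts at roll index 11: rolls=6,0 (sum=6), consumes 2 rolls
Frame 8 starts at roll index 13: roll=10 (strike), consumes 1 roll
Frame 9 starts at roll index 14: rolls=9,0 (sum=9), consumes 2 rolls
Frame 10 starts at roll index 16: 3 remaining rolls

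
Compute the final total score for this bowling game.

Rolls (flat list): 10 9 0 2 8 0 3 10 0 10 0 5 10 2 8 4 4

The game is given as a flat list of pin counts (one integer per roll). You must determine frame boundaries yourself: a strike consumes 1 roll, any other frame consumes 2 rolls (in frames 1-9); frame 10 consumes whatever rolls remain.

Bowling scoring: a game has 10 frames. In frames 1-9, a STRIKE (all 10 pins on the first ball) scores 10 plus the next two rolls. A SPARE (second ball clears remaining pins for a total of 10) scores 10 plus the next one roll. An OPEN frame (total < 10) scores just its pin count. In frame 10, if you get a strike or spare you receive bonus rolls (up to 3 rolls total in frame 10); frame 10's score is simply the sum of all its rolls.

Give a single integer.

Answer: 118

Derivation:
Frame 1: STRIKE. 10 + next two rolls (9+0) = 19. Cumulative: 19
Frame 2: OPEN (9+0=9). Cumulative: 28
Frame 3: SPARE (2+8=10). 10 + next roll (0) = 10. Cumulative: 38
Frame 4: OPEN (0+3=3). Cumulative: 41
Frame 5: STRIKE. 10 + next two rolls (0+10) = 20. Cumulative: 61
Frame 6: SPARE (0+10=10). 10 + next roll (0) = 10. Cumulative: 71
Frame 7: OPEN (0+5=5). Cumulative: 76
Frame 8: STRIKE. 10 + next two rolls (2+8) = 20. Cumulative: 96
Frame 9: SPARE (2+8=10). 10 + next roll (4) = 14. Cumulative: 110
Frame 10: OPEN. Sum of all frame-10 rolls (4+4) = 8. Cumulative: 118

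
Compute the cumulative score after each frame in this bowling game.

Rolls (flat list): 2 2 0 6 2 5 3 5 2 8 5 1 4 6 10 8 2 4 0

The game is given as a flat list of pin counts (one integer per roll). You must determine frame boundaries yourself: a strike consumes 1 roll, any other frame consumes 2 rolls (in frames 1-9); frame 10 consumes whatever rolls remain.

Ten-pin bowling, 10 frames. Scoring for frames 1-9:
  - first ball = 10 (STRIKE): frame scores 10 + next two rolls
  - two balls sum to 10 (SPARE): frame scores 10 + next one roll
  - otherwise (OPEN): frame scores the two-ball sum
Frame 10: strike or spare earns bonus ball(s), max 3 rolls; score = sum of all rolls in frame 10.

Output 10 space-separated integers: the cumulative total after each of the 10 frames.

Answer: 4 10 17 25 40 46 66 86 100 104

Derivation:
Frame 1: OPEN (2+2=4). Cumulative: 4
Frame 2: OPEN (0+6=6). Cumulative: 10
Frame 3: OPEN (2+5=7). Cumulative: 17
Frame 4: OPEN (3+5=8). Cumulative: 25
Frame 5: SPARE (2+8=10). 10 + next roll (5) = 15. Cumulative: 40
Frame 6: OPEN (5+1=6). Cumulative: 46
Frame 7: SPARE (4+6=10). 10 + next roll (10) = 20. Cumulative: 66
Frame 8: STRIKE. 10 + next two rolls (8+2) = 20. Cumulative: 86
Frame 9: SPARE (8+2=10). 10 + next roll (4) = 14. Cumulative: 100
Frame 10: OPEN. Sum of all frame-10 rolls (4+0) = 4. Cumulative: 104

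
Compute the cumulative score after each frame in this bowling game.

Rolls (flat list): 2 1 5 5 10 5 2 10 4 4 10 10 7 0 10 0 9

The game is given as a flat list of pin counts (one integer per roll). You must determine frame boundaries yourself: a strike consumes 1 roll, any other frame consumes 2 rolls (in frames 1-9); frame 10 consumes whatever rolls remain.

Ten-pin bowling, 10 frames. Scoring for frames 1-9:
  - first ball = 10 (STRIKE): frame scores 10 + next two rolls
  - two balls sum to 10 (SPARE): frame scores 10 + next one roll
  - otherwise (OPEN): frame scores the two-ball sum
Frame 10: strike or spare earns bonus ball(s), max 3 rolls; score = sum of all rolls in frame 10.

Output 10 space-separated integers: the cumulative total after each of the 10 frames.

Answer: 3 23 40 47 65 73 100 117 124 143

Derivation:
Frame 1: OPEN (2+1=3). Cumulative: 3
Frame 2: SPARE (5+5=10). 10 + next roll (10) = 20. Cumulative: 23
Frame 3: STRIKE. 10 + next two rolls (5+2) = 17. Cumulative: 40
Frame 4: OPEN (5+2=7). Cumulative: 47
Frame 5: STRIKE. 10 + next two rolls (4+4) = 18. Cumulative: 65
Frame 6: OPEN (4+4=8). Cumulative: 73
Frame 7: STRIKE. 10 + next two rolls (10+7) = 27. Cumulative: 100
Frame 8: STRIKE. 10 + next two rolls (7+0) = 17. Cumulative: 117
Frame 9: OPEN (7+0=7). Cumulative: 124
Frame 10: STRIKE. Sum of all frame-10 rolls (10+0+9) = 19. Cumulative: 143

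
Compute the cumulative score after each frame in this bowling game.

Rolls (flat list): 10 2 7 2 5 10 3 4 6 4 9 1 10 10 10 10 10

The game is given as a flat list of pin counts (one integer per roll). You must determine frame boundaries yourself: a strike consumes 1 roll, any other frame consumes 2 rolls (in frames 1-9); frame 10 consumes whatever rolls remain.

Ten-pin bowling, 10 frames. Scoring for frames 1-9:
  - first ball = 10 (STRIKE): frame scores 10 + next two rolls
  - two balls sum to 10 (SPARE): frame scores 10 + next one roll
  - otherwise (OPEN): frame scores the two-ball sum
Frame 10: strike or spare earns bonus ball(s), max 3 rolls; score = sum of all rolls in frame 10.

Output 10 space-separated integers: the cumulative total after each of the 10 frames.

Answer: 19 28 35 52 59 78 98 128 158 188

Derivation:
Frame 1: STRIKE. 10 + next two rolls (2+7) = 19. Cumulative: 19
Frame 2: OPEN (2+7=9). Cumulative: 28
Frame 3: OPEN (2+5=7). Cumulative: 35
Frame 4: STRIKE. 10 + next two rolls (3+4) = 17. Cumulative: 52
Frame 5: OPEN (3+4=7). Cumulative: 59
Frame 6: SPARE (6+4=10). 10 + next roll (9) = 19. Cumulative: 78
Frame 7: SPARE (9+1=10). 10 + next roll (10) = 20. Cumulative: 98
Frame 8: STRIKE. 10 + next two rolls (10+10) = 30. Cumulative: 128
Frame 9: STRIKE. 10 + next two rolls (10+10) = 30. Cumulative: 158
Frame 10: STRIKE. Sum of all frame-10 rolls (10+10+10) = 30. Cumulative: 188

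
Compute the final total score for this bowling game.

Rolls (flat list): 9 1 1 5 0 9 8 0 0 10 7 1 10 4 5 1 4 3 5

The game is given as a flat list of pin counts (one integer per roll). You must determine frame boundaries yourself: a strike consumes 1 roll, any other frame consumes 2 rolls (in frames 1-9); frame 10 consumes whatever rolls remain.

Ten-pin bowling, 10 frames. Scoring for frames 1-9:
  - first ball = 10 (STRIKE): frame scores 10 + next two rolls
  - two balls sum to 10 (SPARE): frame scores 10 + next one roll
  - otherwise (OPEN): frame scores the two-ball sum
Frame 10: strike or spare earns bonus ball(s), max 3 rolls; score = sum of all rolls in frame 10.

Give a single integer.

Frame 1: SPARE (9+1=10). 10 + next roll (1) = 11. Cumulative: 11
Frame 2: OPEN (1+5=6). Cumulative: 17
Frame 3: OPEN (0+9=9). Cumulative: 26
Frame 4: OPEN (8+0=8). Cumulative: 34
Frame 5: SPARE (0+10=10). 10 + next roll (7) = 17. Cumulative: 51
Frame 6: OPEN (7+1=8). Cumulative: 59
Frame 7: STRIKE. 10 + next two rolls (4+5) = 19. Cumulative: 78
Frame 8: OPEN (4+5=9). Cumulative: 87
Frame 9: OPEN (1+4=5). Cumulative: 92
Frame 10: OPEN. Sum of all frame-10 rolls (3+5) = 8. Cumulative: 100

Answer: 100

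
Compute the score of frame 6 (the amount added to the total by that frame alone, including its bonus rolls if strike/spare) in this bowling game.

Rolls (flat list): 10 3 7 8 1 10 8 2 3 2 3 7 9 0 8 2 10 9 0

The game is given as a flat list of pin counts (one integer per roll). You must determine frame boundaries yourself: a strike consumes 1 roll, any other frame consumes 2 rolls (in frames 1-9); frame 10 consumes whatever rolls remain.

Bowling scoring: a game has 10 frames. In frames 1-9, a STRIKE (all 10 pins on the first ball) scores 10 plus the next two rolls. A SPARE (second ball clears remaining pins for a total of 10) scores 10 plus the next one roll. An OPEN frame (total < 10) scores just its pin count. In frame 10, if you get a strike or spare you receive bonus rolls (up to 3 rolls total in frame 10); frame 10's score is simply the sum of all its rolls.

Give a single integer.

Answer: 5

Derivation:
Frame 1: STRIKE. 10 + next two rolls (3+7) = 20. Cumulative: 20
Frame 2: SPARE (3+7=10). 10 + next roll (8) = 18. Cumulative: 38
Frame 3: OPEN (8+1=9). Cumulative: 47
Frame 4: STRIKE. 10 + next two rolls (8+2) = 20. Cumulative: 67
Frame 5: SPARE (8+2=10). 10 + next roll (3) = 13. Cumulative: 80
Frame 6: OPEN (3+2=5). Cumulative: 85
Frame 7: SPARE (3+7=10). 10 + next roll (9) = 19. Cumulative: 104
Frame 8: OPEN (9+0=9). Cumulative: 113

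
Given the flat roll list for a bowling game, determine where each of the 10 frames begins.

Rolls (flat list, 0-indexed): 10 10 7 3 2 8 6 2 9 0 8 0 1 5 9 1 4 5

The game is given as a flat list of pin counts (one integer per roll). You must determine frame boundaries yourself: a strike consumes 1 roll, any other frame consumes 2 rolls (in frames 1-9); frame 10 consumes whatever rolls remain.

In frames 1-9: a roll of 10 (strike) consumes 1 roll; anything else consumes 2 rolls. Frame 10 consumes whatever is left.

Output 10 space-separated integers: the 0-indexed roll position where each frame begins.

Answer: 0 1 2 4 6 8 10 12 14 16

Derivation:
Frame 1 starts at roll index 0: roll=10 (strike), consumes 1 roll
Frame 2 starts at roll index 1: roll=10 (strike), consumes 1 roll
Frame 3 starts at roll index 2: rolls=7,3 (sum=10), consumes 2 rolls
Frame 4 starts at roll index 4: rolls=2,8 (sum=10), consumes 2 rolls
Frame 5 starts at roll index 6: rolls=6,2 (sum=8), consumes 2 rolls
Frame 6 starts at roll index 8: rolls=9,0 (sum=9), consumes 2 rolls
Frame 7 starts at roll index 10: rolls=8,0 (sum=8), consumes 2 rolls
Frame 8 starts at roll index 12: rolls=1,5 (sum=6), consumes 2 rolls
Frame 9 starts at roll index 14: rolls=9,1 (sum=10), consumes 2 rolls
Frame 10 starts at roll index 16: 2 remaining rolls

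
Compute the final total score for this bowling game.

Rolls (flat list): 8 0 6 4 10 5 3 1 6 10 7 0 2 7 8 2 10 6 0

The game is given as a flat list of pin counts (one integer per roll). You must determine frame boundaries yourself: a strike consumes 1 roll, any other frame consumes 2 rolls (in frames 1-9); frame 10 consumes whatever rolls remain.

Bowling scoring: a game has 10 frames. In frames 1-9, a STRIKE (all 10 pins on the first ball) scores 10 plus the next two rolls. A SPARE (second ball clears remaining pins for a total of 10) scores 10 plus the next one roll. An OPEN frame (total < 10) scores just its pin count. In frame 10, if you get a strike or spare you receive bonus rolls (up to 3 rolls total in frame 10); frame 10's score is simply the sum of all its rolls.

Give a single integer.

Answer: 130

Derivation:
Frame 1: OPEN (8+0=8). Cumulative: 8
Frame 2: SPARE (6+4=10). 10 + next roll (10) = 20. Cumulative: 28
Frame 3: STRIKE. 10 + next two rolls (5+3) = 18. Cumulative: 46
Frame 4: OPEN (5+3=8). Cumulative: 54
Frame 5: OPEN (1+6=7). Cumulative: 61
Frame 6: STRIKE. 10 + next two rolls (7+0) = 17. Cumulative: 78
Frame 7: OPEN (7+0=7). Cumulative: 85
Frame 8: OPEN (2+7=9). Cumulative: 94
Frame 9: SPARE (8+2=10). 10 + next roll (10) = 20. Cumulative: 114
Frame 10: STRIKE. Sum of all frame-10 rolls (10+6+0) = 16. Cumulative: 130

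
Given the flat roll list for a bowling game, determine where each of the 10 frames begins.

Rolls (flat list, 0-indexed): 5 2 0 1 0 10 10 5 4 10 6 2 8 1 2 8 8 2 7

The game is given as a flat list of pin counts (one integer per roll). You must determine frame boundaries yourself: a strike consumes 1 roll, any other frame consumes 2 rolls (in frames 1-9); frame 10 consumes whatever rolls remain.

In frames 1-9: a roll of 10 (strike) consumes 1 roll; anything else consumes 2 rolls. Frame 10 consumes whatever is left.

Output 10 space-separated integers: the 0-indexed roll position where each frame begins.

Frame 1 starts at roll index 0: rolls=5,2 (sum=7), consumes 2 rolls
Frame 2 starts at roll index 2: rolls=0,1 (sum=1), consumes 2 rolls
Frame 3 starts at roll index 4: rolls=0,10 (sum=10), consumes 2 rolls
Frame 4 starts at roll index 6: roll=10 (strike), consumes 1 roll
Frame 5 starts at roll index 7: rolls=5,4 (sum=9), consumes 2 rolls
Frame 6 starts at roll index 9: roll=10 (strike), consumes 1 roll
Frame 7 starts at roll index 10: rolls=6,2 (sum=8), consumes 2 rolls
Frame 8 starts at roll index 12: rolls=8,1 (sum=9), consumes 2 rolls
Frame 9 starts at roll index 14: rolls=2,8 (sum=10), consumes 2 rolls
Frame 10 starts at roll index 16: 3 remaining rolls

Answer: 0 2 4 6 7 9 10 12 14 16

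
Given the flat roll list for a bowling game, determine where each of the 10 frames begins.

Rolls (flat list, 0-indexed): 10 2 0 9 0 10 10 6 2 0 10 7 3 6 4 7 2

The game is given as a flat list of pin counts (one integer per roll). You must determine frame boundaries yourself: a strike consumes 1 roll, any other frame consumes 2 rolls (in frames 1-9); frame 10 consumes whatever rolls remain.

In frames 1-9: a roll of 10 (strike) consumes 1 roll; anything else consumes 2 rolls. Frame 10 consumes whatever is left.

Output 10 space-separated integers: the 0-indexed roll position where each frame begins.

Frame 1 starts at roll index 0: roll=10 (strike), consumes 1 roll
Frame 2 starts at roll index 1: rolls=2,0 (sum=2), consumes 2 rolls
Frame 3 starts at roll index 3: rolls=9,0 (sum=9), consumes 2 rolls
Frame 4 starts at roll index 5: roll=10 (strike), consumes 1 roll
Frame 5 starts at roll index 6: roll=10 (strike), consumes 1 roll
Frame 6 starts at roll index 7: rolls=6,2 (sum=8), consumes 2 rolls
Frame 7 starts at roll index 9: rolls=0,10 (sum=10), consumes 2 rolls
Frame 8 starts at roll index 11: rolls=7,3 (sum=10), consumes 2 rolls
Frame 9 starts at roll index 13: rolls=6,4 (sum=10), consumes 2 rolls
Frame 10 starts at roll index 15: 2 remaining rolls

Answer: 0 1 3 5 6 7 9 11 13 15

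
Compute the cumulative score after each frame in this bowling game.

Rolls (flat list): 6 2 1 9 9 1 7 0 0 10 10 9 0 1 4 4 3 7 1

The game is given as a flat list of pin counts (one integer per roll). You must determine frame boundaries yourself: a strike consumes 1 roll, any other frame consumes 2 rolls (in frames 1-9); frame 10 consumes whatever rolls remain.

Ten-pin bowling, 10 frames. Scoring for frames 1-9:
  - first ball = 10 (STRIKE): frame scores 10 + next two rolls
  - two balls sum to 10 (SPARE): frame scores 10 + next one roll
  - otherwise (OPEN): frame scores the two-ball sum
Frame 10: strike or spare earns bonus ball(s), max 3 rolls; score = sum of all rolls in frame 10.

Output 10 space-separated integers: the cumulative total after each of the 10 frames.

Frame 1: OPEN (6+2=8). Cumulative: 8
Frame 2: SPARE (1+9=10). 10 + next roll (9) = 19. Cumulative: 27
Frame 3: SPARE (9+1=10). 10 + next roll (7) = 17. Cumulative: 44
Frame 4: OPEN (7+0=7). Cumulative: 51
Frame 5: SPARE (0+10=10). 10 + next roll (10) = 20. Cumulative: 71
Frame 6: STRIKE. 10 + next two rolls (9+0) = 19. Cumulative: 90
Frame 7: OPEN (9+0=9). Cumulative: 99
Frame 8: OPEN (1+4=5). Cumulative: 104
Frame 9: OPEN (4+3=7). Cumulative: 111
Frame 10: OPEN. Sum of all frame-10 rolls (7+1) = 8. Cumulative: 119

Answer: 8 27 44 51 71 90 99 104 111 119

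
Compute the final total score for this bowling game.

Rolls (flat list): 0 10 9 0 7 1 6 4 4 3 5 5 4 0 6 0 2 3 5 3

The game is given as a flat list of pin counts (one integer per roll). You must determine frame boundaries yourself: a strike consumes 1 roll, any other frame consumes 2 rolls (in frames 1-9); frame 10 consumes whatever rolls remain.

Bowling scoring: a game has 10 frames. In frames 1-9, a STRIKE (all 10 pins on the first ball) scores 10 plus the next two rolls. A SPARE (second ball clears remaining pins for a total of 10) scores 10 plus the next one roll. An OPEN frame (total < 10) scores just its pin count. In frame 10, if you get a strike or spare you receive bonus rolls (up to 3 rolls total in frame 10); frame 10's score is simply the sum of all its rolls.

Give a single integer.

Frame 1: SPARE (0+10=10). 10 + next roll (9) = 19. Cumulative: 19
Frame 2: OPEN (9+0=9). Cumulative: 28
Frame 3: OPEN (7+1=8). Cumulative: 36
Frame 4: SPARE (6+4=10). 10 + next roll (4) = 14. Cumulative: 50
Frame 5: OPEN (4+3=7). Cumulative: 57
Frame 6: SPARE (5+5=10). 10 + next roll (4) = 14. Cumulative: 71
Frame 7: OPEN (4+0=4). Cumulative: 75
Frame 8: OPEN (6+0=6). Cumulative: 81
Frame 9: OPEN (2+3=5). Cumulative: 86
Frame 10: OPEN. Sum of all frame-10 rolls (5+3) = 8. Cumulative: 94

Answer: 94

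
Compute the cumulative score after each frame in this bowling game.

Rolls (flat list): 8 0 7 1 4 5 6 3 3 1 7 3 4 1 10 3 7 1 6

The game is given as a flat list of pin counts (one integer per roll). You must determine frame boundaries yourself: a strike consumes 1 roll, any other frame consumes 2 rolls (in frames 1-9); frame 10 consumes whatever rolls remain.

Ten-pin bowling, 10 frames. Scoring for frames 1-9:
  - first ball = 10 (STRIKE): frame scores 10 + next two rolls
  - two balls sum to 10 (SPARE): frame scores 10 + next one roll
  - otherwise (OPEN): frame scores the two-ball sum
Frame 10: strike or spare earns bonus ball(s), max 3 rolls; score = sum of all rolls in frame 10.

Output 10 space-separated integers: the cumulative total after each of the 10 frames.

Frame 1: OPEN (8+0=8). Cumulative: 8
Frame 2: OPEN (7+1=8). Cumulative: 16
Frame 3: OPEN (4+5=9). Cumulative: 25
Frame 4: OPEN (6+3=9). Cumulative: 34
Frame 5: OPEN (3+1=4). Cumulative: 38
Frame 6: SPARE (7+3=10). 10 + next roll (4) = 14. Cumulative: 52
Frame 7: OPEN (4+1=5). Cumulative: 57
Frame 8: STRIKE. 10 + next two rolls (3+7) = 20. Cumulative: 77
Frame 9: SPARE (3+7=10). 10 + next roll (1) = 11. Cumulative: 88
Frame 10: OPEN. Sum of all frame-10 rolls (1+6) = 7. Cumulative: 95

Answer: 8 16 25 34 38 52 57 77 88 95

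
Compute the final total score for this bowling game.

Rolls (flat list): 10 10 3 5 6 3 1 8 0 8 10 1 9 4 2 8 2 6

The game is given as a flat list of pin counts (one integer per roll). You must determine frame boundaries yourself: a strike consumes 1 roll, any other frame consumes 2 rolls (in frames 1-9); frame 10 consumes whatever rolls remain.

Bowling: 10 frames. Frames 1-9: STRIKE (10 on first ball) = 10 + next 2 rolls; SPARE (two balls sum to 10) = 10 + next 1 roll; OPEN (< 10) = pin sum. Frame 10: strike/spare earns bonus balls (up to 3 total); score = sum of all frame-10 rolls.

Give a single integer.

Frame 1: STRIKE. 10 + next two rolls (10+3) = 23. Cumulative: 23
Frame 2: STRIKE. 10 + next two rolls (3+5) = 18. Cumulative: 41
Frame 3: OPEN (3+5=8). Cumulative: 49
Frame 4: OPEN (6+3=9). Cumulative: 58
Frame 5: OPEN (1+8=9). Cumulative: 67
Frame 6: OPEN (0+8=8). Cumulative: 75
Frame 7: STRIKE. 10 + next two rolls (1+9) = 20. Cumulative: 95
Frame 8: SPARE (1+9=10). 10 + next roll (4) = 14. Cumulative: 109
Frame 9: OPEN (4+2=6). Cumulative: 115
Frame 10: SPARE. Sum of all frame-10 rolls (8+2+6) = 16. Cumulative: 131

Answer: 131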